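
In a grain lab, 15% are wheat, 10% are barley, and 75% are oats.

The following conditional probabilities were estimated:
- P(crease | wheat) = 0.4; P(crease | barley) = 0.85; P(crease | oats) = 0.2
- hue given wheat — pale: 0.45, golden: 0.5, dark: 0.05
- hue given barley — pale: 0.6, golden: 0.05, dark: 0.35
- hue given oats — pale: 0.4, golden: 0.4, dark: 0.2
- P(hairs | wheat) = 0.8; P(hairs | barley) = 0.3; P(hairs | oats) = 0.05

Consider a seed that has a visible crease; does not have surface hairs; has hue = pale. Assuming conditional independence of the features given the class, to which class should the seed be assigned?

wheat: 0.15 × 0.4 × 0.45 × (1−0.8) = 0.0054
barley: 0.1 × 0.85 × 0.6 × (1−0.3) = 0.0357
oats: 0.75 × 0.2 × 0.4 × (1−0.05) = 0.057
Highest score → oats.

oats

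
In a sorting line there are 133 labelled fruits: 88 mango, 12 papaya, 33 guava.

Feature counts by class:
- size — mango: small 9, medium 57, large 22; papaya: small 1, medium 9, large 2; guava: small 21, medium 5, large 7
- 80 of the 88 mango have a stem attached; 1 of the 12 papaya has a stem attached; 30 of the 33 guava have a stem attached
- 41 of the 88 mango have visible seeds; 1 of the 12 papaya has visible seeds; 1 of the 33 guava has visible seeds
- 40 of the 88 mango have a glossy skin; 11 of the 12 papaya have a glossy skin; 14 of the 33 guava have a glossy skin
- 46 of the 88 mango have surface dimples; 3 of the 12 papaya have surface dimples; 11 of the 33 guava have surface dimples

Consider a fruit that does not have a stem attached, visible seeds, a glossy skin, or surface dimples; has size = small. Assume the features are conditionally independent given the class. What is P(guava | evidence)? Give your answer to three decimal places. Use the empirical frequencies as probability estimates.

0.810

mango: (88/133) × (9/88) × (8/88) × (47/88) × (48/88) × (42/88) ≈ 0.00085534
papaya: (12/133) × (1/12) × (11/12) × (11/12) × (1/12) × (9/12) ≈ 0.000394867
guava: (33/133) × (21/33) × (3/33) × (32/33) × (19/33) × (22/33) ≈ 0.00534268
P(guava | x) = 0.00534268 / 0.006592887 ≈ 0.810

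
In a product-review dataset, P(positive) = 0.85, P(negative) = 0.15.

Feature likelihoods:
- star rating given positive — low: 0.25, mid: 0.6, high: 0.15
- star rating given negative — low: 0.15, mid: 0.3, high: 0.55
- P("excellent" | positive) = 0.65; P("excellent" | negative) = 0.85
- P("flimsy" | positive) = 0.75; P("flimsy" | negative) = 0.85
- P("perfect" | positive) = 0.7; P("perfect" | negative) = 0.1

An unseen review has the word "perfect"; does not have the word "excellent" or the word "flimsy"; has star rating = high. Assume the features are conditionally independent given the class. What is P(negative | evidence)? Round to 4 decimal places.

0.0232

positive: 0.85 × 0.15 × (1−0.65) × (1−0.75) × 0.7 = 0.007809375
negative: 0.15 × 0.55 × (1−0.85) × (1−0.85) × 0.1 = 0.000185625
P(negative | x) = 0.000185625 / 0.007995 ≈ 0.0232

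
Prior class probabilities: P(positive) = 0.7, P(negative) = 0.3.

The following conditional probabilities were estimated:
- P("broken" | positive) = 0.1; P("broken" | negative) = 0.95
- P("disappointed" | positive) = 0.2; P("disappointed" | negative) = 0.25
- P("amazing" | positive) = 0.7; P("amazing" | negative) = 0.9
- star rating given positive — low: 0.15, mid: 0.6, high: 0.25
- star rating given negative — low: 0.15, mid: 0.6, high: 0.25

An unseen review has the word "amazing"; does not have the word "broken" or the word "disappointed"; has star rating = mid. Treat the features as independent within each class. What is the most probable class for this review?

positive

positive: 0.7 × (1−0.1) × (1−0.2) × 0.7 × 0.6 = 0.21168
negative: 0.3 × (1−0.95) × (1−0.25) × 0.9 × 0.6 = 0.006075
Highest score → positive.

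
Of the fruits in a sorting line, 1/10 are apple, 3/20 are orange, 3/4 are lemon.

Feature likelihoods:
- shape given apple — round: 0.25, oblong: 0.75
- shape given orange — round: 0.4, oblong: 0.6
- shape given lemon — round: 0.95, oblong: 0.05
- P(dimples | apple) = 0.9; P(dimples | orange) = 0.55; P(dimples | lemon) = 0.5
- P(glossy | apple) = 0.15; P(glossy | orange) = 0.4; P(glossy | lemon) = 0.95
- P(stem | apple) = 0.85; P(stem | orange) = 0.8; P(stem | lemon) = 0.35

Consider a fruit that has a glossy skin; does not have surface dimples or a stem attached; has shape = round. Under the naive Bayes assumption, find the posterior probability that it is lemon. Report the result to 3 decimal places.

apple: 0.1 × 0.25 × (1−0.9) × 0.15 × (1−0.85) = 0.00005625
orange: 0.15 × 0.4 × (1−0.55) × 0.4 × (1−0.8) = 0.00216
lemon: 0.75 × 0.95 × (1−0.5) × 0.95 × (1−0.35) = 0.219984375
P(lemon | x) = 0.219984375 / 0.222200625 ≈ 0.990

0.990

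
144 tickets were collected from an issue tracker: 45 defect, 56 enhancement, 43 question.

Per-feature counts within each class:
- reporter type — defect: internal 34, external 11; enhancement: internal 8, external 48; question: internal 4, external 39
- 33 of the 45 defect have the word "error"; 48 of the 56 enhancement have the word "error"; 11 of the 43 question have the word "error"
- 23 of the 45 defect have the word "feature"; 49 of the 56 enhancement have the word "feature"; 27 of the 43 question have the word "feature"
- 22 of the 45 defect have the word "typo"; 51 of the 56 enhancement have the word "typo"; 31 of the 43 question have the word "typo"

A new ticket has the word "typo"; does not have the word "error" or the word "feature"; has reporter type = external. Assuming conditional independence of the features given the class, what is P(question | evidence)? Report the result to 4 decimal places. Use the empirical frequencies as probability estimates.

defect: (45/144) × (11/45) × (12/45) × (22/45) × (22/45) ≈ 0.00486877
enhancement: (56/144) × (48/56) × (8/56) × (7/56) × (51/56) ≈ 0.00542092
question: (43/144) × (39/43) × (32/43) × (16/43) × (31/43) ≈ 0.0540665
P(question | x) = 0.0540665 / 0.06435619 ≈ 0.8401

0.8401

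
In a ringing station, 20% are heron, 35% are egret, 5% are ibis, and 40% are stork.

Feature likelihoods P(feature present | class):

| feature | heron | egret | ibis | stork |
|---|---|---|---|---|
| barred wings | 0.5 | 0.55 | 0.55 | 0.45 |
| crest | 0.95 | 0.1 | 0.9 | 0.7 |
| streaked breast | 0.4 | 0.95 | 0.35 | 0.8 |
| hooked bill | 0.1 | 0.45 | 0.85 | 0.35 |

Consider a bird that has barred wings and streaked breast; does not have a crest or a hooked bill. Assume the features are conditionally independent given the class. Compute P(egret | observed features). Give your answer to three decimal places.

heron: 0.2 × 0.5 × (1−0.95) × 0.4 × (1−0.1) = 0.0018
egret: 0.35 × 0.55 × (1−0.1) × 0.95 × (1−0.45) = 0.090523125
ibis: 0.05 × 0.55 × (1−0.9) × 0.35 × (1−0.85) = 0.000144375
stork: 0.4 × 0.45 × (1−0.7) × 0.8 × (1−0.35) = 0.02808
P(egret | x) = 0.090523125 / 0.1205475 ≈ 0.751

0.751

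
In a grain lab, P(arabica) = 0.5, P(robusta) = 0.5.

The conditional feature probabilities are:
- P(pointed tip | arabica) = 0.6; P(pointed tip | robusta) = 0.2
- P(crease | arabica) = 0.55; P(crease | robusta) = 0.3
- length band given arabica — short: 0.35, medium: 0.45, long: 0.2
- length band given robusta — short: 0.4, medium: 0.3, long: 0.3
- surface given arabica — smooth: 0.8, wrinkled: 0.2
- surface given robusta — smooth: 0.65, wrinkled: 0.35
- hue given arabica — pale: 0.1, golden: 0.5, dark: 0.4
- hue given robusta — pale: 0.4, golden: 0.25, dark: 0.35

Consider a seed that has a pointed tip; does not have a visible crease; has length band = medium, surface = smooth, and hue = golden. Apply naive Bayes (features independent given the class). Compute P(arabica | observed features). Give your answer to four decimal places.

arabica: 0.5 × 0.6 × (1−0.55) × 0.45 × 0.8 × 0.5 = 0.0243
robusta: 0.5 × 0.2 × (1−0.3) × 0.3 × 0.65 × 0.25 = 0.0034125
P(arabica | x) = 0.0243 / 0.0277125 ≈ 0.8769

0.8769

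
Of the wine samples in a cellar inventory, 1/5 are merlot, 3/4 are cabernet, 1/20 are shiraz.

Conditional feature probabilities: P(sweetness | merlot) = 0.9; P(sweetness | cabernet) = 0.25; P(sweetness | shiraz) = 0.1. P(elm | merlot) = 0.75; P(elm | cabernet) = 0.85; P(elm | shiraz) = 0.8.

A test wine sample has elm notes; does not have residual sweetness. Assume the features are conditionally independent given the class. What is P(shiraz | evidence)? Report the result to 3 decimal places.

merlot: 0.2 × (1−0.9) × 0.75 = 0.015
cabernet: 0.75 × (1−0.25) × 0.85 = 0.478125
shiraz: 0.05 × (1−0.1) × 0.8 = 0.036
P(shiraz | x) = 0.036 / 0.529125 ≈ 0.068

0.068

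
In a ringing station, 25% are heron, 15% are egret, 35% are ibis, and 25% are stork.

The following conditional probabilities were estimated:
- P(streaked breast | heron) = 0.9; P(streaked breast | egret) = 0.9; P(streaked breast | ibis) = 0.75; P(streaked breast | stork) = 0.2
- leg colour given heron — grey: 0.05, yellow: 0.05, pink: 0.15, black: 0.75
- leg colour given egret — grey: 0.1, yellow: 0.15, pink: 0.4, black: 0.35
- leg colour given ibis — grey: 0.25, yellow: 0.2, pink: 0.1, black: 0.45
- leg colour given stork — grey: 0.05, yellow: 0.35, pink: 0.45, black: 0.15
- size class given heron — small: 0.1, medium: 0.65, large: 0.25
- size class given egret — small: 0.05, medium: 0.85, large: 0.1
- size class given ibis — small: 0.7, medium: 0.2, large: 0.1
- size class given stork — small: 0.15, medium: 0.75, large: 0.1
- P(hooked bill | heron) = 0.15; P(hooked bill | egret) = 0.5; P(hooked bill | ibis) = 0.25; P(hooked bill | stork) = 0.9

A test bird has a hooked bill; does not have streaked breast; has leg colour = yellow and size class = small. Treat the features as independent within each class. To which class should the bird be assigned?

stork

heron: 0.25 × (1−0.9) × 0.05 × 0.1 × 0.15 = 0.00001875
egret: 0.15 × (1−0.9) × 0.15 × 0.05 × 0.5 = 0.00005625
ibis: 0.35 × (1−0.75) × 0.2 × 0.7 × 0.25 = 0.0030625
stork: 0.25 × (1−0.2) × 0.35 × 0.15 × 0.9 = 0.00945
Highest score → stork.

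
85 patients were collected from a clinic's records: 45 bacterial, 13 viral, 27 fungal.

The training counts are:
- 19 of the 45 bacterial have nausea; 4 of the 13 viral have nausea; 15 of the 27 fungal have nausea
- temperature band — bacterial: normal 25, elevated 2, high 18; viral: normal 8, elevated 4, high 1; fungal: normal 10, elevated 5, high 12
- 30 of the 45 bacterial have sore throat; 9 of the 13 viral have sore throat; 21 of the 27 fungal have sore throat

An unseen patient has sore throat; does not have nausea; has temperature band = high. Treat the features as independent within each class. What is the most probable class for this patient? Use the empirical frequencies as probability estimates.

bacterial

bacterial: (45/85) × (26/45) × (18/45) × (30/45) ≈ 0.0815686
viral: (13/85) × (9/13) × (1/13) × (9/13) ≈ 0.00563871
fungal: (27/85) × (12/27) × (12/27) × (21/27) ≈ 0.0488017
Highest score → bacterial.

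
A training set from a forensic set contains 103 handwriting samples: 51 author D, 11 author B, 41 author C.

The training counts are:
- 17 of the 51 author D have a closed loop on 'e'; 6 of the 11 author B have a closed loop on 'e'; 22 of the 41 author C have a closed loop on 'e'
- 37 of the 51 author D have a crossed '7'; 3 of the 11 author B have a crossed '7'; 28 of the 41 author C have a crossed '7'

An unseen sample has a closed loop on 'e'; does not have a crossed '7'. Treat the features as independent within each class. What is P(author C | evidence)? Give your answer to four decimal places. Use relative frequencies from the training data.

author D: (51/103) × (17/51) × (14/51) ≈ 0.0453074
author B: (11/103) × (6/11) × (8/11) ≈ 0.0423654
author C: (41/103) × (22/41) × (13/41) ≈ 0.0677244
P(author C | x) = 0.0677244 / 0.1553972 ≈ 0.4358

0.4358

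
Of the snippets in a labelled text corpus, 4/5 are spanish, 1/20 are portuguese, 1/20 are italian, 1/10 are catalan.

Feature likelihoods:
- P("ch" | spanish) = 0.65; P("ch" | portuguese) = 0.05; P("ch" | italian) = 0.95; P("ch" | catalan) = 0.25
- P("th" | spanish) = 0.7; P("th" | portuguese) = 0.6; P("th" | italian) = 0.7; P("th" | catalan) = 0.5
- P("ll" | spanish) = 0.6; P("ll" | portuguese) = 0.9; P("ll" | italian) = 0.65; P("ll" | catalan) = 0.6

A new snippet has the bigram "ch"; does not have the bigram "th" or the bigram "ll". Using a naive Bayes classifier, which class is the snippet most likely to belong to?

spanish

spanish: 0.8 × 0.65 × (1−0.7) × (1−0.6) = 0.0624
portuguese: 0.05 × 0.05 × (1−0.6) × (1−0.9) = 0.0001
italian: 0.05 × 0.95 × (1−0.7) × (1−0.65) = 0.0049875
catalan: 0.1 × 0.25 × (1−0.5) × (1−0.6) = 0.005
Highest score → spanish.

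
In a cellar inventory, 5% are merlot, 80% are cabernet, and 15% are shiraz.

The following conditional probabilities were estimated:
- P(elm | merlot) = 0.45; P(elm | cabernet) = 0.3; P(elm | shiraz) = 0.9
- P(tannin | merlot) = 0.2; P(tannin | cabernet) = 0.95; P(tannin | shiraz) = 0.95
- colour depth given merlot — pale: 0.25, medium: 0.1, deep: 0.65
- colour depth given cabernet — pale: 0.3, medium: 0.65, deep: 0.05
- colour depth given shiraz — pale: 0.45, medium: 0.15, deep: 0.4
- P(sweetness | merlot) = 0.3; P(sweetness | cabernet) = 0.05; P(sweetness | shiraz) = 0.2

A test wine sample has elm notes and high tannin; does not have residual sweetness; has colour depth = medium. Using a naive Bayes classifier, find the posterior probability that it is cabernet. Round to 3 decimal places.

0.900

merlot: 0.05 × 0.45 × 0.2 × 0.1 × (1−0.3) = 0.000315
cabernet: 0.8 × 0.3 × 0.95 × 0.65 × (1−0.05) = 0.14079
shiraz: 0.15 × 0.9 × 0.95 × 0.15 × (1−0.2) = 0.01539
P(cabernet | x) = 0.14079 / 0.156495 ≈ 0.900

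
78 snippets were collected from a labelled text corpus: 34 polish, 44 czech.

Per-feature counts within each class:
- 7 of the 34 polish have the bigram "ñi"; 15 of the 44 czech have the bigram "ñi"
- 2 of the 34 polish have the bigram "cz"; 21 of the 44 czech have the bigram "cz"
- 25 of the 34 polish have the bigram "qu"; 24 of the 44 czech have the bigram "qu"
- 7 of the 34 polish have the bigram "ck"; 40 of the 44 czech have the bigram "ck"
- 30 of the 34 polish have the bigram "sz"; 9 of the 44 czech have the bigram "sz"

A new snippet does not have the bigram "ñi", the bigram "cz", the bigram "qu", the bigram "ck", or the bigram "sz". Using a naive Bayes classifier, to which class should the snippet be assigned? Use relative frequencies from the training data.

polish

polish: (34/78) × (27/34) × (32/34) × (9/34) × (27/34) × (4/34) ≈ 0.00805693
czech: (44/78) × (29/44) × (23/44) × (20/44) × (4/44) × (35/44) ≈ 0.0063882
Highest score → polish.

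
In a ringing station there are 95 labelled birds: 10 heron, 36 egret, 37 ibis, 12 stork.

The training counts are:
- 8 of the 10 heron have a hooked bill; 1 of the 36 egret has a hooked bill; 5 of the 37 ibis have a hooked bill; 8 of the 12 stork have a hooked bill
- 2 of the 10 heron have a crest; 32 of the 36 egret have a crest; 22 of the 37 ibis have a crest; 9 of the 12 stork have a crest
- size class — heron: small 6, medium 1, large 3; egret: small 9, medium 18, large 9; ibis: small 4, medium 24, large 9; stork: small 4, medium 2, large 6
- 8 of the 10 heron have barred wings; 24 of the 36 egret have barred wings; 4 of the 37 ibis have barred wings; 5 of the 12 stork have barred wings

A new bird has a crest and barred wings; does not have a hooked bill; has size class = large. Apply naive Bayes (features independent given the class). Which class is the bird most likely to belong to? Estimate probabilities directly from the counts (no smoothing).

egret

heron: (10/95) × (2/10) × (2/10) × (3/10) × (8/10) ≈ 0.00101053
egret: (36/95) × (35/36) × (32/36) × (9/36) × (24/36) ≈ 0.0545809
ibis: (37/95) × (32/37) × (22/37) × (9/37) × (4/37) ≈ 0.00526679
stork: (12/95) × (4/12) × (9/12) × (6/12) × (5/12) ≈ 0.00657895
Highest score → egret.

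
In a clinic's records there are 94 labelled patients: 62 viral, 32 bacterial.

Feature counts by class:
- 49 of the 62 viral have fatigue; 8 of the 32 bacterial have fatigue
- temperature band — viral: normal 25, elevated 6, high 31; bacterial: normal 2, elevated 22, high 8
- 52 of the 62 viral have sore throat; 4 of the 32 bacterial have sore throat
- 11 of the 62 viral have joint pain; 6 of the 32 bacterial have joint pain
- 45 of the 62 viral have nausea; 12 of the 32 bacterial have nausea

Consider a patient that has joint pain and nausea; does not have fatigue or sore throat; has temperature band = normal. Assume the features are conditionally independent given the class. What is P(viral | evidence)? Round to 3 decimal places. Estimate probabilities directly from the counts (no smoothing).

viral: (62/94) × (13/62) × (25/62) × (10/62) × (11/62) × (45/62) ≈ 0.00115823
bacterial: (32/94) × (24/32) × (2/32) × (28/32) × (6/32) × (12/32) ≈ 0.000981757
P(viral | x) = 0.00115823 / 0.002139987 ≈ 0.541

0.541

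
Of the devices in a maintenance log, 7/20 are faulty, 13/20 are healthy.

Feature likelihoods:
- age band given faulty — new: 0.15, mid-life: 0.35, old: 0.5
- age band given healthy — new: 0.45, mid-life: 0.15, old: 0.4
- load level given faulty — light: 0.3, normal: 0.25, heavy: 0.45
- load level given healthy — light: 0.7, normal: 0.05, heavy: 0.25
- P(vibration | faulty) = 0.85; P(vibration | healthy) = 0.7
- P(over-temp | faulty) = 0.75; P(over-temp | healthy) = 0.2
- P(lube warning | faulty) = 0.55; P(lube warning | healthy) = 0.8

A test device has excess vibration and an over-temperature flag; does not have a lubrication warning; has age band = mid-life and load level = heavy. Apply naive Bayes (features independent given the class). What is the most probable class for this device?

faulty

faulty: 0.35 × 0.35 × 0.45 × 0.85 × 0.75 × (1−0.55) = 0.015813984375
healthy: 0.65 × 0.15 × 0.25 × 0.7 × 0.2 × (1−0.8) = 0.0006825
Highest score → faulty.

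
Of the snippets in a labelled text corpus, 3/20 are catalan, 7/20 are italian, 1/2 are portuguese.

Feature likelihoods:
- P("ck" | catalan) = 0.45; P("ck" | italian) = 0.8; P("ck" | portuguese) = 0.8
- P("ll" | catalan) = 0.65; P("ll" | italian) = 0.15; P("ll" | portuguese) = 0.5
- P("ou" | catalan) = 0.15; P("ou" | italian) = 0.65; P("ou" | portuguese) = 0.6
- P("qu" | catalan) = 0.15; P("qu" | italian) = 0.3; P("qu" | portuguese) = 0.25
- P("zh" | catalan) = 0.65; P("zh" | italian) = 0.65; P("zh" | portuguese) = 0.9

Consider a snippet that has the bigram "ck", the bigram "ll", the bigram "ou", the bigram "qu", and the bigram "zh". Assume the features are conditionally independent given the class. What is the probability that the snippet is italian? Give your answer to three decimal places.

catalan: 0.15 × 0.45 × 0.65 × 0.15 × 0.15 × 0.65 = 0.000641671875
italian: 0.35 × 0.8 × 0.15 × 0.65 × 0.3 × 0.65 = 0.0053235
portuguese: 0.5 × 0.8 × 0.5 × 0.6 × 0.25 × 0.9 = 0.027
P(italian | x) = 0.0053235 / 0.032965171875 ≈ 0.161

0.161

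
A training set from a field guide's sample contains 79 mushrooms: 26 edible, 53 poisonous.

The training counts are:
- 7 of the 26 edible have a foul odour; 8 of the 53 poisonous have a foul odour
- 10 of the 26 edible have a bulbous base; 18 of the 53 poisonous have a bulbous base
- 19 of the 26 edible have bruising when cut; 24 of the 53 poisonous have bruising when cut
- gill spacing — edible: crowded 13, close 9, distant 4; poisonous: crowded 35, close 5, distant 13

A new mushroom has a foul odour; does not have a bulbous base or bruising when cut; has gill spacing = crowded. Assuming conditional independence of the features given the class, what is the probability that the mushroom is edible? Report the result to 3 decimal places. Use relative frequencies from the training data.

0.233

edible: (26/79) × (7/26) × (16/26) × (7/26) × (13/26) ≈ 0.00734027
poisonous: (53/79) × (8/53) × (35/53) × (29/53) × (35/53) ≈ 0.024164
P(edible | x) = 0.00734027 / 0.03150427 ≈ 0.233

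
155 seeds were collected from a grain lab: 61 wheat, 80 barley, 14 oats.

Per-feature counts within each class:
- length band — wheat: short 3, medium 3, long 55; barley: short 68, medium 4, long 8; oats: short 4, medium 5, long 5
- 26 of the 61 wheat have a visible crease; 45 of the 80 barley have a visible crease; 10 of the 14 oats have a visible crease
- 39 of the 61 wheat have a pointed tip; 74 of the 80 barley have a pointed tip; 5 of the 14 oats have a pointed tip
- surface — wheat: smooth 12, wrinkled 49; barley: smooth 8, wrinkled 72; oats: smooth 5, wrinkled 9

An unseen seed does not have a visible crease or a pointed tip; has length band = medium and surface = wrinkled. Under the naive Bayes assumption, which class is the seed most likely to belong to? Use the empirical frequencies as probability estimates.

oats

wheat: (61/155) × (3/61) × (35/61) × (22/61) × (49/61) ≈ 0.00321727
barley: (80/155) × (4/80) × (35/80) × (6/80) × (72/80) ≈ 0.000762097
oats: (14/155) × (5/14) × (4/14) × (9/14) × (9/14) ≈ 0.0038089
Highest score → oats.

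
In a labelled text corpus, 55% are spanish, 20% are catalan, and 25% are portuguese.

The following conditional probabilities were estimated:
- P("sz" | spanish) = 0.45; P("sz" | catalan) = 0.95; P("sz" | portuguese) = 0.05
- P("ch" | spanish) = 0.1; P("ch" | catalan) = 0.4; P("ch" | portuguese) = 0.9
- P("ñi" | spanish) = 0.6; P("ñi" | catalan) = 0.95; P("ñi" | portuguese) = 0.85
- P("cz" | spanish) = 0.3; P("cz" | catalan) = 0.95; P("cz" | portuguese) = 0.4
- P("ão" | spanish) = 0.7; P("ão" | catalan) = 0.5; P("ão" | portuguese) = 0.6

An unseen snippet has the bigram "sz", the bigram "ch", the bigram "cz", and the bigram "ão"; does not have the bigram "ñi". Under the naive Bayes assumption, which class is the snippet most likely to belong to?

spanish: 0.55 × 0.45 × 0.1 × (1−0.6) × 0.3 × 0.7 = 0.002079
catalan: 0.2 × 0.95 × 0.4 × (1−0.95) × 0.95 × 0.5 = 0.001805
portuguese: 0.25 × 0.05 × 0.9 × (1−0.85) × 0.4 × 0.6 = 0.000405
Highest score → spanish.

spanish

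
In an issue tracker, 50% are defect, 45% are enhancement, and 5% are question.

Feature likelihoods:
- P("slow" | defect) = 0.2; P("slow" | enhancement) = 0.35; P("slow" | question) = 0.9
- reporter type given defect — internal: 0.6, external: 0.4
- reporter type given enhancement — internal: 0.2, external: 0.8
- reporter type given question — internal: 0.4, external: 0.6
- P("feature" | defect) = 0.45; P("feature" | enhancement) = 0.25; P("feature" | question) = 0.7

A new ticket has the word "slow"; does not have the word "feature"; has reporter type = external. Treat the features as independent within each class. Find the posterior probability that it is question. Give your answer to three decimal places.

0.065

defect: 0.5 × 0.2 × 0.4 × (1−0.45) = 0.022
enhancement: 0.45 × 0.35 × 0.8 × (1−0.25) = 0.0945
question: 0.05 × 0.9 × 0.6 × (1−0.7) = 0.0081
P(question | x) = 0.0081 / 0.1246 ≈ 0.065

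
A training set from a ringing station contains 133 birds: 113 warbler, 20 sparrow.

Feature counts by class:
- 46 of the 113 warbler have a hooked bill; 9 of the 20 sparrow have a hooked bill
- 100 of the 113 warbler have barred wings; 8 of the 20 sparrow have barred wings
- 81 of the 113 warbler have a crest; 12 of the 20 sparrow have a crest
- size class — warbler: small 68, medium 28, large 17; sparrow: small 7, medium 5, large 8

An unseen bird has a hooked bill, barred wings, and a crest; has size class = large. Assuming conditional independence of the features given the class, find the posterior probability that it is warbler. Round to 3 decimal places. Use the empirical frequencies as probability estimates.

0.836

warbler: (113/133) × (46/113) × (100/113) × (81/113) × (17/113) ≈ 0.0330069
sparrow: (20/133) × (9/20) × (8/20) × (12/20) × (8/20) ≈ 0.00649624
P(warbler | x) = 0.0330069 / 0.03950314 ≈ 0.836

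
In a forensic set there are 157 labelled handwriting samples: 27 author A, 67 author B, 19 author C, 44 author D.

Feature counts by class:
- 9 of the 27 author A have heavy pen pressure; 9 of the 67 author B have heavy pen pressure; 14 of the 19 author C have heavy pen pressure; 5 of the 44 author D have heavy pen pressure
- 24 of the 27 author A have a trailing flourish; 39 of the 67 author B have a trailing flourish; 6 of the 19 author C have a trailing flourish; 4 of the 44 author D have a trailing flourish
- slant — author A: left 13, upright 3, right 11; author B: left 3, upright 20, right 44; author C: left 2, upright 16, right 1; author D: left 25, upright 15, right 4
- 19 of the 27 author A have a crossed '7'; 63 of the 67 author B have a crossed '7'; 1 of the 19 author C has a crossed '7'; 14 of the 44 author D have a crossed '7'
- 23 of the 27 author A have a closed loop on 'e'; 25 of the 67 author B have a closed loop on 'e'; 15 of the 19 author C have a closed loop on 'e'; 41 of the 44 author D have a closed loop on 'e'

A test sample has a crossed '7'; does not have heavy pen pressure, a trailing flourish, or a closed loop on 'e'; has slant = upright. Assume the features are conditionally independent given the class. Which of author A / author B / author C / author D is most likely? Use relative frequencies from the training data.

author B

author A: (27/157) × (18/27) × (3/27) × (3/27) × (19/27) × (4/27) ≈ 0.000147562
author B: (67/157) × (58/67) × (28/67) × (20/67) × (63/67) × (42/67) ≈ 0.0271648
author C: (19/157) × (5/19) × (13/19) × (16/19) × (1/19) × (4/19) ≈ 0.00020332
author D: (44/157) × (39/44) × (40/44) × (15/44) × (14/44) × (3/44) ≈ 0.00167015
Highest score → author B.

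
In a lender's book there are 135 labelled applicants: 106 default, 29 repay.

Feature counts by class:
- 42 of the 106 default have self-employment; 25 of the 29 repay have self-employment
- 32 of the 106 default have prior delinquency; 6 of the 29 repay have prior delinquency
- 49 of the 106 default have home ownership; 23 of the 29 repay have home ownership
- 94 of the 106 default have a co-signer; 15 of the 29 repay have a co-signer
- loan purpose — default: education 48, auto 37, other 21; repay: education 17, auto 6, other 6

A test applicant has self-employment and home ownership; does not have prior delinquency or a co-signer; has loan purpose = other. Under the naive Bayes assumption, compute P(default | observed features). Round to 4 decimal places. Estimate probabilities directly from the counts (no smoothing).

0.1622

default: (106/135) × (42/106) × (74/106) × (49/106) × (12/106) × (21/106) ≈ 0.00225175
repay: (29/135) × (25/29) × (23/29) × (23/29) × (14/29) × (6/29) ≈ 0.0116345
P(default | x) = 0.00225175 / 0.01388625 ≈ 0.1622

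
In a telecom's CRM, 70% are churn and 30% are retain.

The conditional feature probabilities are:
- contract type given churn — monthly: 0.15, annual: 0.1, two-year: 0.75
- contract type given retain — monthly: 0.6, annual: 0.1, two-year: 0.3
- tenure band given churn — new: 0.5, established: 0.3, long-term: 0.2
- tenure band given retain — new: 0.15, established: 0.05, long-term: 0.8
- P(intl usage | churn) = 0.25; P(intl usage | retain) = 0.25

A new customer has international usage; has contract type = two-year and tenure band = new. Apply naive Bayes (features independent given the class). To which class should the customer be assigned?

churn: 0.7 × 0.75 × 0.5 × 0.25 = 0.065625
retain: 0.3 × 0.3 × 0.15 × 0.25 = 0.003375
Highest score → churn.

churn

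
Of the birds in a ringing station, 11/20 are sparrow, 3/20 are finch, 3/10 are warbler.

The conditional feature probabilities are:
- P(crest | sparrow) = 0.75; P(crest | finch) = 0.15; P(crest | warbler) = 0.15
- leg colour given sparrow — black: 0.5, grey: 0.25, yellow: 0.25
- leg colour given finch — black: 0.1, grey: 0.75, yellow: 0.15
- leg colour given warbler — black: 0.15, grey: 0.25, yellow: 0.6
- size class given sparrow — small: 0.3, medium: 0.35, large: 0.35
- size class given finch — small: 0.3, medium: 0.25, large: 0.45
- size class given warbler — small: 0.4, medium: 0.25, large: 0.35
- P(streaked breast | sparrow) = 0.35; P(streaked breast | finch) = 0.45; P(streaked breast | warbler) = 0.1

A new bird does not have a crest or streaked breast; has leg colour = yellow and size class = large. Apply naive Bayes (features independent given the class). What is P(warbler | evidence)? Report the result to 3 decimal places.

0.793

sparrow: 0.55 × (1−0.75) × 0.25 × 0.35 × (1−0.35) = 0.0078203125
finch: 0.15 × (1−0.15) × 0.15 × 0.45 × (1−0.45) = 0.0047334375
warbler: 0.3 × (1−0.15) × 0.6 × 0.35 × (1−0.1) = 0.048195
P(warbler | x) = 0.048195 / 0.06074875 ≈ 0.793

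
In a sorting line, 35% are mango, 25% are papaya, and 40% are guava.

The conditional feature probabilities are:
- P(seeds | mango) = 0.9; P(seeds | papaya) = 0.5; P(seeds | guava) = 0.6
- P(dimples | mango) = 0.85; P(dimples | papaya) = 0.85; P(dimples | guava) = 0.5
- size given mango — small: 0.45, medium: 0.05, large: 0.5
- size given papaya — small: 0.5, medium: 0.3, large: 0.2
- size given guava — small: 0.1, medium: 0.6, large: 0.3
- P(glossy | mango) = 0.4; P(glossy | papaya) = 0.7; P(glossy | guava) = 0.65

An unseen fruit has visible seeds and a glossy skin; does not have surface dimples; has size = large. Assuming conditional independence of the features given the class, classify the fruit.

guava

mango: 0.35 × 0.9 × (1−0.85) × 0.5 × 0.4 = 0.00945
papaya: 0.25 × 0.5 × (1−0.85) × 0.2 × 0.7 = 0.002625
guava: 0.4 × 0.6 × (1−0.5) × 0.3 × 0.65 = 0.0234
Highest score → guava.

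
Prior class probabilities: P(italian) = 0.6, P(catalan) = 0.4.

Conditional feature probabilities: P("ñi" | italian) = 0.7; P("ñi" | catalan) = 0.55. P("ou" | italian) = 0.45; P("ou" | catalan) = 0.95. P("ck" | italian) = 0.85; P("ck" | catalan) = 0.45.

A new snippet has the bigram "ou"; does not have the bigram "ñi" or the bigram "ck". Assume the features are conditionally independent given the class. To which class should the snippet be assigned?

catalan

italian: 0.6 × (1−0.7) × 0.45 × (1−0.85) = 0.01215
catalan: 0.4 × (1−0.55) × 0.95 × (1−0.45) = 0.09405
Highest score → catalan.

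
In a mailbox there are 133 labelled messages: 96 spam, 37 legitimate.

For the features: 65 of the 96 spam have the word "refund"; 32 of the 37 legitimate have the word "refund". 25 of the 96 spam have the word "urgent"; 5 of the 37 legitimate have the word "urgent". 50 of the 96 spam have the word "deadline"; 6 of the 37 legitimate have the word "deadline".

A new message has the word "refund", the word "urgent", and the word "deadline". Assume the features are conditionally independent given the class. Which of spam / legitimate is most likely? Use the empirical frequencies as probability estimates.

spam

spam: (96/133) × (65/96) × (25/96) × (50/96) ≈ 0.0662871
legitimate: (37/133) × (32/37) × (5/37) × (6/37) ≈ 0.00527249
Highest score → spam.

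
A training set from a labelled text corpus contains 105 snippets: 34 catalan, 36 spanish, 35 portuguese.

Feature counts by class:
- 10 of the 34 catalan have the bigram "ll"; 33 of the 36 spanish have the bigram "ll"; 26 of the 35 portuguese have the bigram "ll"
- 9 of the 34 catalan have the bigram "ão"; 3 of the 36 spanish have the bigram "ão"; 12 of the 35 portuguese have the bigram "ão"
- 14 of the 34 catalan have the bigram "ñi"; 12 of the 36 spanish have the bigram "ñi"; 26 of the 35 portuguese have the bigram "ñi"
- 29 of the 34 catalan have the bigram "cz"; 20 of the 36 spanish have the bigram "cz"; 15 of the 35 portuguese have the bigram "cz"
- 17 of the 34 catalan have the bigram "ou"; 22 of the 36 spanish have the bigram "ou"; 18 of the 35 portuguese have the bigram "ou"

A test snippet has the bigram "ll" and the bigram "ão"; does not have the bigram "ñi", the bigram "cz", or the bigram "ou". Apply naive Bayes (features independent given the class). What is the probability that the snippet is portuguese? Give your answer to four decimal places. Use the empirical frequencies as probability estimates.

catalan: (34/105) × (10/34) × (9/34) × (20/34) × (5/34) × (17/34) ≈ 0.0010904
spanish: (36/105) × (33/36) × (3/36) × (24/36) × (16/36) × (14/36) ≈ 0.00301783
portuguese: (35/105) × (26/35) × (12/35) × (9/35) × (20/35) × (17/35) ≈ 0.00605919
P(portuguese | x) = 0.00605919 / 0.01016742 ≈ 0.5959

0.5959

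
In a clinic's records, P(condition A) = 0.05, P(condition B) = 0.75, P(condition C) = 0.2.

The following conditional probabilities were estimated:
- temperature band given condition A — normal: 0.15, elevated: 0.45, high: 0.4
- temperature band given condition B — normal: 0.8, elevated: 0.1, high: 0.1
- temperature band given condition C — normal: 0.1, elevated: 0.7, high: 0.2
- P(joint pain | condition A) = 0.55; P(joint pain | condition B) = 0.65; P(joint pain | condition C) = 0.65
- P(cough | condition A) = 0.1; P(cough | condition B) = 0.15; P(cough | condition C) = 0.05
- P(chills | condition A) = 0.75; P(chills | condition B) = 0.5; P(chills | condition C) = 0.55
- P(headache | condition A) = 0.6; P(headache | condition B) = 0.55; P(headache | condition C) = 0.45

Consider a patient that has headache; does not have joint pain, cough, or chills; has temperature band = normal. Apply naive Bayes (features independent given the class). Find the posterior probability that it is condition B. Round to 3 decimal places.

0.965

condition A: 0.05 × 0.15 × (1−0.55) × (1−0.1) × (1−0.75) × 0.6 = 0.000455625
condition B: 0.75 × 0.8 × (1−0.65) × (1−0.15) × (1−0.5) × 0.55 = 0.0490875
condition C: 0.2 × 0.1 × (1−0.65) × (1−0.05) × (1−0.55) × 0.45 = 0.001346625
P(condition B | x) = 0.0490875 / 0.05088975 ≈ 0.965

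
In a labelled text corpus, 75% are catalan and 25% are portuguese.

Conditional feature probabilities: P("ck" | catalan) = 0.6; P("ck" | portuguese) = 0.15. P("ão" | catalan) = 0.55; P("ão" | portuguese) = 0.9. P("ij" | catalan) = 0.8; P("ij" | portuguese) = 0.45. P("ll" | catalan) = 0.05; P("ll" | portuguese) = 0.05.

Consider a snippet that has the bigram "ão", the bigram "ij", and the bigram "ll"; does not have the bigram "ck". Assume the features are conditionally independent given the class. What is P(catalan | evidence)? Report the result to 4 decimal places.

catalan: 0.75 × (1−0.6) × 0.55 × 0.8 × 0.05 = 0.0066
portuguese: 0.25 × (1−0.15) × 0.9 × 0.45 × 0.05 = 0.004303125
P(catalan | x) = 0.0066 / 0.010903125 ≈ 0.6053

0.6053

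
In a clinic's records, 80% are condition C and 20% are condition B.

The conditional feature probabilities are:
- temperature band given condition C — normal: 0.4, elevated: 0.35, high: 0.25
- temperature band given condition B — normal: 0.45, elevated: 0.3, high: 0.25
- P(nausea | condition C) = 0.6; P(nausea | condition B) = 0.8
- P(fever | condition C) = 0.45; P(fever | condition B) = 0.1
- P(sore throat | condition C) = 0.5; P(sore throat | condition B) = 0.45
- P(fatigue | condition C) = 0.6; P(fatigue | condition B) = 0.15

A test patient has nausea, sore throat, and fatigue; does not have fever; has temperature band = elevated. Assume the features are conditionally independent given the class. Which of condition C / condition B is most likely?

condition C

condition C: 0.8 × 0.35 × 0.6 × (1−0.45) × 0.5 × 0.6 = 0.02772
condition B: 0.2 × 0.3 × 0.8 × (1−0.1) × 0.45 × 0.15 = 0.002916
Highest score → condition C.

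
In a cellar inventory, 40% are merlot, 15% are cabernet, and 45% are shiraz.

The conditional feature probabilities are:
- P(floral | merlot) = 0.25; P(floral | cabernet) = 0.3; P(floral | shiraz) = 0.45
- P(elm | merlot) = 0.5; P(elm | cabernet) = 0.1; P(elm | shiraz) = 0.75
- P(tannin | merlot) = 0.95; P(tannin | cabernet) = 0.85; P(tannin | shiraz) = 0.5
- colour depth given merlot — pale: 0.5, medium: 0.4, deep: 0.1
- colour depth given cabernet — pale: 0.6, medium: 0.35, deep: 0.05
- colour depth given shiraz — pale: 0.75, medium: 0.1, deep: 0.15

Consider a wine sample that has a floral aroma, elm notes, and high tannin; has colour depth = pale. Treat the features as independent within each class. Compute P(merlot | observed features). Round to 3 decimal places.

0.286

merlot: 0.4 × 0.25 × 0.5 × 0.95 × 0.5 = 0.02375
cabernet: 0.15 × 0.3 × 0.1 × 0.85 × 0.6 = 0.002295
shiraz: 0.45 × 0.45 × 0.75 × 0.5 × 0.75 = 0.056953125
P(merlot | x) = 0.02375 / 0.082998125 ≈ 0.286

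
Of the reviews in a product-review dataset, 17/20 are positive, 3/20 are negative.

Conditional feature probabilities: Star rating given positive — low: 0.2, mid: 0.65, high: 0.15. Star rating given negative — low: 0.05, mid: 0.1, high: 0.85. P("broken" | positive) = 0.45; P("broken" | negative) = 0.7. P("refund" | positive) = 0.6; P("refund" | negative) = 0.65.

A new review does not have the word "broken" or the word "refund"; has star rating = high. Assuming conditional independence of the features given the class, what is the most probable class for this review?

positive: 0.85 × 0.15 × (1−0.45) × (1−0.6) = 0.02805
negative: 0.15 × 0.85 × (1−0.7) × (1−0.65) = 0.0133875
Highest score → positive.

positive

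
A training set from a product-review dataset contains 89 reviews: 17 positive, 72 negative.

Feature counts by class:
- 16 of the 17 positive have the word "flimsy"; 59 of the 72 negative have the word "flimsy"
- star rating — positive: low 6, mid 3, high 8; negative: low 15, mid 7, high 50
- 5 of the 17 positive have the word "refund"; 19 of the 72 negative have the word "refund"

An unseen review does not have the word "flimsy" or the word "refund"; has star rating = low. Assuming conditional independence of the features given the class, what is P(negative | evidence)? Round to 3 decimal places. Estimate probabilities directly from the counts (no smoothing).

0.889

positive: (17/89) × (1/17) × (6/17) × (12/17) ≈ 0.00279927
negative: (72/89) × (13/72) × (15/72) × (53/72) ≈ 0.0224004
P(negative | x) = 0.0224004 / 0.02519967 ≈ 0.889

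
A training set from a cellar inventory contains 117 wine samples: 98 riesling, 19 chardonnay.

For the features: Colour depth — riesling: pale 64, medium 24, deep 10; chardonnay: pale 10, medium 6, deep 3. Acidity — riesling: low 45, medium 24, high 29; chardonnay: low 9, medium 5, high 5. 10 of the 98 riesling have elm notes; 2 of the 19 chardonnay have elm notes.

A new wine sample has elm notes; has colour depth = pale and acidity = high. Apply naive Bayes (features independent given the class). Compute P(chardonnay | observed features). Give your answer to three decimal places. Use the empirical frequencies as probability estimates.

0.125

riesling: (98/117) × (64/98) × (29/98) × (10/98) ≈ 0.0165173
chardonnay: (19/117) × (10/19) × (5/19) × (2/19) ≈ 0.00236759
P(chardonnay | x) = 0.00236759 / 0.01888489 ≈ 0.125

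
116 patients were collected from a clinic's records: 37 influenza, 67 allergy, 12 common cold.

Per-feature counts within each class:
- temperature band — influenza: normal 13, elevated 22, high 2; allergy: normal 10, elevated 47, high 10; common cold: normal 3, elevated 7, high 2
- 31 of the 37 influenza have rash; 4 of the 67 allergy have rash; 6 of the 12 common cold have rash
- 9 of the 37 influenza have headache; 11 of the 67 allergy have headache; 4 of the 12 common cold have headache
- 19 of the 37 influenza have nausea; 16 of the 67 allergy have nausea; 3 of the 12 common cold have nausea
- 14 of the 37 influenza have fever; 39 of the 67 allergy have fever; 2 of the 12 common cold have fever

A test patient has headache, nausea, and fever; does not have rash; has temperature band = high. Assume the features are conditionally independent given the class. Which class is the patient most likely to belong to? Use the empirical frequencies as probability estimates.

allergy

influenza: (37/116) × (2/37) × (6/37) × (9/37) × (19/37) × (14/37) ≈ 0.000132142
allergy: (67/116) × (10/67) × (63/67) × (11/67) × (16/67) × (39/67) ≈ 0.00184995
common cold: (12/116) × (2/12) × (6/12) × (4/12) × (3/12) × (2/12) ≈ 0.000119732
Highest score → allergy.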